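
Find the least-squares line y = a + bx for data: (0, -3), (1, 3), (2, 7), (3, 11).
a = -12/5, b = 23/5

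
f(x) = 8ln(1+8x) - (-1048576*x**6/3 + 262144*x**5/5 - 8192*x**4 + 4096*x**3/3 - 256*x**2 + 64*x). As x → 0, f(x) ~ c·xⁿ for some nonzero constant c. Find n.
7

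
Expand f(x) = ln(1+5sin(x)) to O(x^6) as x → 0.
5*x - 25*x**2/2 + 245*x**3/6 - 1825*x**4/12 + 14501*x**5/24 + O(x**6)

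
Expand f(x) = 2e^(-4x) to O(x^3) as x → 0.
2 - 8*x + 16*x**2 + O(x**3)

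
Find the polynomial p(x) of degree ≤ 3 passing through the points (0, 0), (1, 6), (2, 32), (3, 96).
3*x**3 + x**2 + 2*x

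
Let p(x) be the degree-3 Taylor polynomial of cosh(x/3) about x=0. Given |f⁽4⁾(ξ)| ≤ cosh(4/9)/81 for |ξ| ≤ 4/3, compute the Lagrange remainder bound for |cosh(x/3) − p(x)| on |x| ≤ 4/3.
32*cosh(4/9)/19683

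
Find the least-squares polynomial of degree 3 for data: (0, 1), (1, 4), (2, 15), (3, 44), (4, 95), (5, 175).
8/7 + (-1/3)x + (45/28)x² + (13/12)x³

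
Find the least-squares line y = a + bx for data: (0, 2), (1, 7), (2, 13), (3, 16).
a = 23/10, b = 24/5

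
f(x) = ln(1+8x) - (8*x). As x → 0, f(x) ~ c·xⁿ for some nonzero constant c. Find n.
2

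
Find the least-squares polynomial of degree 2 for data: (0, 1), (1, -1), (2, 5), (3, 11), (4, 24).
24/35 + (-97/35)x + (15/7)x²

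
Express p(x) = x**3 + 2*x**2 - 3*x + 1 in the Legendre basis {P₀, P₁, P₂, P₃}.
(5/3)P₀ + (-12/5)P₁ + (4/3)P₂ + (2/5)P₃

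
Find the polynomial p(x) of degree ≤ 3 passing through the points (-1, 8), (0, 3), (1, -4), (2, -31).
-3*x**3 - x**2 - 3*x + 3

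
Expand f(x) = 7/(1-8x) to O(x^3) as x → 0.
7 + 56*x + 448*x**2 + O(x**3)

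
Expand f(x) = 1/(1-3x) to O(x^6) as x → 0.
1 + 3*x + 9*x**2 + 27*x**3 + 81*x**4 + 243*x**5 + O(x**6)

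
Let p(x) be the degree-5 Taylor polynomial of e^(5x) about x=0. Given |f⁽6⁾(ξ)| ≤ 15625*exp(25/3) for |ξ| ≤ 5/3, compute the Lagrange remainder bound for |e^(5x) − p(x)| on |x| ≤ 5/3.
48828125*exp(25/3)/104976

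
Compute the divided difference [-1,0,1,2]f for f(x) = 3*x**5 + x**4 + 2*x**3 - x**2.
19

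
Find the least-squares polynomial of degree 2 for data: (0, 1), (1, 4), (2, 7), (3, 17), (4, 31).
54/35 + (-69/70)x + (29/14)x²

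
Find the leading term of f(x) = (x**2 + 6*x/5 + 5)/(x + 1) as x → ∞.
x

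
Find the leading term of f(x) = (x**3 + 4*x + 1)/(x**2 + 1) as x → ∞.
x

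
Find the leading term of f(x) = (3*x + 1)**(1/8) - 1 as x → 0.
3*x/8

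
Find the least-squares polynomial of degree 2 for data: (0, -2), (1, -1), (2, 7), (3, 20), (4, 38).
-78/35 + (-73/70)x + (39/14)x²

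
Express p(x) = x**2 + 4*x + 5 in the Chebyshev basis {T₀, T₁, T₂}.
(11/2)T₀ + (4)T₁ + (1/2)T₂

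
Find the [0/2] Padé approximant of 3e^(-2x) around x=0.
3/(2*x**2 + 2*x + 1)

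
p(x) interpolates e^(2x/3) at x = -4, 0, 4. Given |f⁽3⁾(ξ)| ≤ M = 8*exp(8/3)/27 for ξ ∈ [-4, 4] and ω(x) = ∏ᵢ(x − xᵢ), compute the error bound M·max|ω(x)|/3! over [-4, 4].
512*sqrt(3)*exp(8/3)/729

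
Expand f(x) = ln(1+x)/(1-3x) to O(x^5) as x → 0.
x + 5*x**2/2 + 47*x**3/6 + 93*x**4/4 + O(x**5)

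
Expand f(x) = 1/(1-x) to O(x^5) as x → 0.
1 + x + x**2 + x**3 + x**4 + O(x**5)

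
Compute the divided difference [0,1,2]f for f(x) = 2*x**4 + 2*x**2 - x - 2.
16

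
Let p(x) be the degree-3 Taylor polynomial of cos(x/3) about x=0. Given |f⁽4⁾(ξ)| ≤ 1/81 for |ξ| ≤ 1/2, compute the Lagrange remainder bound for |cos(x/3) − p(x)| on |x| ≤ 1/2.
1/31104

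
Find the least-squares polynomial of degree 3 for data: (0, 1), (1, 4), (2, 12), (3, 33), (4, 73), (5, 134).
76/63 + (118/189)x + (83/126)x² + (49/54)x³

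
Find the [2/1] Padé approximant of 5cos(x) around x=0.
5 - 5*x**2/2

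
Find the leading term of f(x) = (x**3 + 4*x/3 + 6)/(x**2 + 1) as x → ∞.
x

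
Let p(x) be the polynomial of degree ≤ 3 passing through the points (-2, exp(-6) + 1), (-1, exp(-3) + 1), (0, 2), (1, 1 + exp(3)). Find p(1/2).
(-5*exp(3) + 1 + (31 + 5*exp(3))*exp(6))*exp(-6)/16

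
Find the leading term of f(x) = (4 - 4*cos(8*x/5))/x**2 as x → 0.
128/25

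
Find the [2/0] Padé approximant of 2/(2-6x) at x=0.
9*x**2 + 3*x + 1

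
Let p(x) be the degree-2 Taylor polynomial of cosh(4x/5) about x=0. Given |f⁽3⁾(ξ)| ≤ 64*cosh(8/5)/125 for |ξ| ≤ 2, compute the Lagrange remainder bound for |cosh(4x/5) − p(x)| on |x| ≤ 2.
256*cosh(8/5)/375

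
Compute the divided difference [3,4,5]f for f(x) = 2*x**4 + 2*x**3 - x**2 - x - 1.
217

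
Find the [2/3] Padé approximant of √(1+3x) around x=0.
(63*x**2/16 + 21*x/5 + 1)/(-27*x**3/160 + 81*x**2/80 + 27*x/10 + 1)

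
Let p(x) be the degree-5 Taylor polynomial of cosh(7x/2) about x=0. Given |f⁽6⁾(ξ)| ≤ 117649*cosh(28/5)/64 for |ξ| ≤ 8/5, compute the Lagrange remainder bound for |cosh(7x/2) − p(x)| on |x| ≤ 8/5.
30118144*cosh(28/5)/703125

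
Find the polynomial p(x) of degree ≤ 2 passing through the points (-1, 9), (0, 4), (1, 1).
x**2 - 4*x + 4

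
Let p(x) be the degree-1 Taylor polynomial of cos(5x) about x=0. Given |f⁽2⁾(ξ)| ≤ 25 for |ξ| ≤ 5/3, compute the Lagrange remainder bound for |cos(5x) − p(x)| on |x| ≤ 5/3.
625/18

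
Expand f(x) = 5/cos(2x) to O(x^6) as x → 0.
5 + 10*x**2 + 50*x**4/3 + O(x**6)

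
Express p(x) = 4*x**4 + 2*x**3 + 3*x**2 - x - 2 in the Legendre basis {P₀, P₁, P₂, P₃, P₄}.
(-1/5)P₀ + (1/5)P₁ + (30/7)P₂ + (4/5)P₃ + (32/35)P₄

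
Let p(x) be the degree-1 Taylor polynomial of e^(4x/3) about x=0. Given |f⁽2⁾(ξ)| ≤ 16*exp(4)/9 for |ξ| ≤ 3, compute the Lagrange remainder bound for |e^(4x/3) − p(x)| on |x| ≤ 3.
8*exp(4)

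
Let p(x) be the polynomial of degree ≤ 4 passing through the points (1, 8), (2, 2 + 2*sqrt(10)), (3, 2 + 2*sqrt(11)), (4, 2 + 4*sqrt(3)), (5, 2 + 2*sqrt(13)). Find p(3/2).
-35*sqrt(11)/32 - 5*sqrt(13)/64 + 7*sqrt(3)/8 + 233/64 + 35*sqrt(10)/16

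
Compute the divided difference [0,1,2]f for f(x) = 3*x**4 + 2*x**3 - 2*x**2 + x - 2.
25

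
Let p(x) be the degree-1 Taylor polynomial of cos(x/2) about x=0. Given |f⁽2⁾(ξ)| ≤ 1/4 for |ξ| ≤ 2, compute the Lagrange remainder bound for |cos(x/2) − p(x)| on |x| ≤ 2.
1/2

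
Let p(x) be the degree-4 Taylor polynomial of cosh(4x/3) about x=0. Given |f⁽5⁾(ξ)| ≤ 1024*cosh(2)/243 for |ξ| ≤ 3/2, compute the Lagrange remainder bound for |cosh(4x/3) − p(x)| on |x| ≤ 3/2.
4*cosh(2)/15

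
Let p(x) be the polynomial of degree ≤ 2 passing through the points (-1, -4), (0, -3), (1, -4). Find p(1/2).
-13/4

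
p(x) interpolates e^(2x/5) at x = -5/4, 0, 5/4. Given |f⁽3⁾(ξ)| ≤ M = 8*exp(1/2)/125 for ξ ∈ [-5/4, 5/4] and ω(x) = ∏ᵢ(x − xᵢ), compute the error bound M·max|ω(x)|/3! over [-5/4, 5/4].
sqrt(3)*exp(1/2)/216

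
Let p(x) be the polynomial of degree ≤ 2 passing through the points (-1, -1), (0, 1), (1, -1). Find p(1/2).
1/2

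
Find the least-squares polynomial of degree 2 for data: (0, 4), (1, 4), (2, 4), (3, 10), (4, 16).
146/35 + (-15/7)x + (9/7)x²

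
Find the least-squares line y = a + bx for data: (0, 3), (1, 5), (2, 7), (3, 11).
a = 13/5, b = 13/5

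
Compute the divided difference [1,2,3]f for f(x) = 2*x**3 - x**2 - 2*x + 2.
11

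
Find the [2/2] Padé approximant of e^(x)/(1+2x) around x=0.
(37*x**2/204 + 23*x/34 + 1)/(-131*x**2/204 + 57*x/34 + 1)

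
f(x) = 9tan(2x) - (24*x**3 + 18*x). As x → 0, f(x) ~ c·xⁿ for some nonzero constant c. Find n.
5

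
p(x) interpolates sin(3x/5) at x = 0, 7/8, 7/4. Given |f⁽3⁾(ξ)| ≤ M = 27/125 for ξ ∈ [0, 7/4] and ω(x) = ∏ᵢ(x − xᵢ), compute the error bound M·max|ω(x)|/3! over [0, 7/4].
343*sqrt(3)/64000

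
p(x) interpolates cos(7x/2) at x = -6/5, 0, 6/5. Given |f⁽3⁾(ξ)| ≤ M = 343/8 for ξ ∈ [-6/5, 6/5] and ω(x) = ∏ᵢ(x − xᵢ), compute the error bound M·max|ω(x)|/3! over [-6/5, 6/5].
343*sqrt(3)/125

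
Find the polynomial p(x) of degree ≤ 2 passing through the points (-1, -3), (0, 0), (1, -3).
-3*x**2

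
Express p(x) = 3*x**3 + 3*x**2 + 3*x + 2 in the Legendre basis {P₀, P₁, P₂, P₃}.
(3)P₀ + (24/5)P₁ + (2)P₂ + (6/5)P₃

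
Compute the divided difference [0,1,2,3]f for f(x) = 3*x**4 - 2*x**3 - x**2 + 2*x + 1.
16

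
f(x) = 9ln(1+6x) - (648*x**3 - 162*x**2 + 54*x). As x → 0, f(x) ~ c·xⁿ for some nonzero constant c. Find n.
4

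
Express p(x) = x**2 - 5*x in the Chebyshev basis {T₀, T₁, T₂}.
(1/2)T₀ + (-5)T₁ + (1/2)T₂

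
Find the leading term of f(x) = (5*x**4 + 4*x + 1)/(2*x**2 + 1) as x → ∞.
5*x**2/2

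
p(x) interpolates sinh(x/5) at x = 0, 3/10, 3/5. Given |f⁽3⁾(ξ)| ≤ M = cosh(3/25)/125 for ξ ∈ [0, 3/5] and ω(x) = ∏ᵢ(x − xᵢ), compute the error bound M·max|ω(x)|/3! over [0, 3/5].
sqrt(3)*cosh(3/25)/125000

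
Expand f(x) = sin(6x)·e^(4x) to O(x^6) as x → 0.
6*x + 24*x**2 + 12*x**3 - 80*x**4 - 796*x**5/5 + O(x**6)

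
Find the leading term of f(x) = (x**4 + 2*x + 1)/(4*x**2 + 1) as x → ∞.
x**2/4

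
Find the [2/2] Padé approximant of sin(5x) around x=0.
5*x/(25*x**2/6 + 1)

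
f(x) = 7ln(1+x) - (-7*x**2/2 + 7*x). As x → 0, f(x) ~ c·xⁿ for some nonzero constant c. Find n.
3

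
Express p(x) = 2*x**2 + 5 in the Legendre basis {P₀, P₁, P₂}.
(17/3)P₀ + (4/3)P₂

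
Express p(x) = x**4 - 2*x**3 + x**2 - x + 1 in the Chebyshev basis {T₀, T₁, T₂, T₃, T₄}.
(15/8)T₀ + (-5/2)T₁ + T₂ + (-1/2)T₃ + (1/8)T₄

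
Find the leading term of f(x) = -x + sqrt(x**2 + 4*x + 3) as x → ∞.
2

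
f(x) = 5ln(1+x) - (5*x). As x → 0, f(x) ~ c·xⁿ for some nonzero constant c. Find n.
2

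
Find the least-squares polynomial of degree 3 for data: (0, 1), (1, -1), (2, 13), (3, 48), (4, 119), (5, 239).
2/3 + (-365/126)x + (8/21)x² + (35/18)x³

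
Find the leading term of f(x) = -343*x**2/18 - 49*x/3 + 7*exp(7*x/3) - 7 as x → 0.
2401*x**3/162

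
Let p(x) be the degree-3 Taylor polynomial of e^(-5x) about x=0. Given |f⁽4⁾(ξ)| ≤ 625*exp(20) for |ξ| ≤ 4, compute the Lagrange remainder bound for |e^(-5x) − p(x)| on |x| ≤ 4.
20000*exp(20)/3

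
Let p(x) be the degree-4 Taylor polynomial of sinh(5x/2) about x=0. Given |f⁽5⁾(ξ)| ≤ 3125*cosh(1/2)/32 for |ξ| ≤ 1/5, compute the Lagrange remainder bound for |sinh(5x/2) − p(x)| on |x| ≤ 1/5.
cosh(1/2)/3840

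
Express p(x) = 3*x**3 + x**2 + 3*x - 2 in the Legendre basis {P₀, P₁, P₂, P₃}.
(-5/3)P₀ + (24/5)P₁ + (2/3)P₂ + (6/5)P₃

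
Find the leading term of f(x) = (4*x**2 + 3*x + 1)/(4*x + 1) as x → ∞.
x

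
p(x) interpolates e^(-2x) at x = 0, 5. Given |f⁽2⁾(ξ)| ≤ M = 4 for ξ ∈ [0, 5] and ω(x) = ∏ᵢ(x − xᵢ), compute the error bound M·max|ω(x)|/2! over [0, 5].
25/2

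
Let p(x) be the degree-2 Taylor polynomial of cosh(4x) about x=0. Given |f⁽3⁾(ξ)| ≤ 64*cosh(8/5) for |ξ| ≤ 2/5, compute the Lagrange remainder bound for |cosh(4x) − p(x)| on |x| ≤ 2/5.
256*cosh(8/5)/375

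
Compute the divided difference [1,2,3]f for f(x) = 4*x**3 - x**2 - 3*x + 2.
23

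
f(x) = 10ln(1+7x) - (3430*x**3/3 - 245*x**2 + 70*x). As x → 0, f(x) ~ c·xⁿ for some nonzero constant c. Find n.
4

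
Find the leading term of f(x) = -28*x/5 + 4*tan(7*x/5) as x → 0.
1372*x**3/375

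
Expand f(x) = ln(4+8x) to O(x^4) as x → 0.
log(4) + 2*x - 2*x**2 + 8*x**3/3 + O(x**4)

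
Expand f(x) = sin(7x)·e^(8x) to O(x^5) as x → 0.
7*x + 56*x**2 + 1001*x**3/6 + 140*x**4 + O(x**5)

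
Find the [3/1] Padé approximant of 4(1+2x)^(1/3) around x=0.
(-32*x**3/81 + 16*x**2/9 + 8*x + 4)/(4*x/3 + 1)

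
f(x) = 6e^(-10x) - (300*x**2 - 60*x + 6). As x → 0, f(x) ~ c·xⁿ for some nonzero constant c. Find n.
3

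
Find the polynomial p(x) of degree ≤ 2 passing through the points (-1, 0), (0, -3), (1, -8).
-x**2 - 4*x - 3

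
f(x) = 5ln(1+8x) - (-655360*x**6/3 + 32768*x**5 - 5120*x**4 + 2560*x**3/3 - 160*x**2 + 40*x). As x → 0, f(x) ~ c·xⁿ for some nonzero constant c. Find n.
7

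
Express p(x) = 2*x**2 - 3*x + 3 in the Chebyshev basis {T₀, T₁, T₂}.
(4)T₀ + (-3)T₁ + T₂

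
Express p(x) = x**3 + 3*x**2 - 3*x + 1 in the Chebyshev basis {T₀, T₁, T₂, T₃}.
(5/2)T₀ + (-9/4)T₁ + (3/2)T₂ + (1/4)T₃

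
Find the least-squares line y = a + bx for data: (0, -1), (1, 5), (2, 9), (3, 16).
a = -1, b = 11/2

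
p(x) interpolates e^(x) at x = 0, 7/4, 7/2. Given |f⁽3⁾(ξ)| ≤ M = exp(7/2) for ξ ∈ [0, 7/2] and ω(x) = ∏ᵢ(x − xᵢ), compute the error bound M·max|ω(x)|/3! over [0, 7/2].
343*sqrt(3)*exp(7/2)/1728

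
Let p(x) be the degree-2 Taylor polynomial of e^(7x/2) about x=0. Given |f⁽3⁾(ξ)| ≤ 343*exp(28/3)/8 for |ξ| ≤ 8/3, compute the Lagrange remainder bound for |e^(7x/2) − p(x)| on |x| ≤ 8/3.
10976*exp(28/3)/81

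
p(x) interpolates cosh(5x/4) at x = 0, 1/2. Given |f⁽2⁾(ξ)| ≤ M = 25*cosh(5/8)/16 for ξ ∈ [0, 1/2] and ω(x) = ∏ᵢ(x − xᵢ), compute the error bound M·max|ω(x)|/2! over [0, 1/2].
25*cosh(5/8)/512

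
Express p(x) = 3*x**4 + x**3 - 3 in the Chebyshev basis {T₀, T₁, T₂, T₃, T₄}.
(-15/8)T₀ + (3/4)T₁ + (3/2)T₂ + (1/4)T₃ + (3/8)T₄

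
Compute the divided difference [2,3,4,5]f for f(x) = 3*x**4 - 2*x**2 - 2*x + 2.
42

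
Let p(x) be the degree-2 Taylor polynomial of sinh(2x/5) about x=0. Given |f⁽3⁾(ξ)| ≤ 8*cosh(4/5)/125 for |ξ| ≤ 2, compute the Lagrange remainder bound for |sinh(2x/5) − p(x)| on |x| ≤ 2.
32*cosh(4/5)/375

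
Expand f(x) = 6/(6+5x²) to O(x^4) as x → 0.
1 - 5*x**2/6 + O(x**4)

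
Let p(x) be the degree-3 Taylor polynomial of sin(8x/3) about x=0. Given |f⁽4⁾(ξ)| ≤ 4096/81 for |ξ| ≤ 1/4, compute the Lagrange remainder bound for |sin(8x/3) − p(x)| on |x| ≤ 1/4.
2/243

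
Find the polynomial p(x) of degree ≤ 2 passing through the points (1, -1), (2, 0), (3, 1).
x - 2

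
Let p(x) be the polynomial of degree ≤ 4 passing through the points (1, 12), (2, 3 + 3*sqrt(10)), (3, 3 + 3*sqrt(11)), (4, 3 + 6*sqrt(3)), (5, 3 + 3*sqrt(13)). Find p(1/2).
-315*sqrt(10)/32 - 135*sqrt(3)/16 + 105*sqrt(13)/128 + 3219/128 + 567*sqrt(11)/64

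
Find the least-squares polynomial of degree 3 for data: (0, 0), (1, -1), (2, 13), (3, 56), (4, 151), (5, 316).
-25/126 + (1/756)x + (-827/252)x² + (86/27)x³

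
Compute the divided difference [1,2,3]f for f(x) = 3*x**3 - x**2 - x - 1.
17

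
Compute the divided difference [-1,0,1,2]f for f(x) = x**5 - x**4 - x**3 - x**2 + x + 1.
2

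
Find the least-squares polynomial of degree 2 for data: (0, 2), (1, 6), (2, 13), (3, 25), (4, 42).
78/35 + (73/70)x + (31/14)x²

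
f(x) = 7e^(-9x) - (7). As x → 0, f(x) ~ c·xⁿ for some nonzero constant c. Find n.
1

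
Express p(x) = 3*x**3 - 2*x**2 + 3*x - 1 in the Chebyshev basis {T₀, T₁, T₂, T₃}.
(-2)T₀ + (21/4)T₁ - T₂ + (3/4)T₃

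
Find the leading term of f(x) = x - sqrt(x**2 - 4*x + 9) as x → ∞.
2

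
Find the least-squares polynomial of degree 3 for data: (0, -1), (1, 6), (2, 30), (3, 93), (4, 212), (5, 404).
-101/126 + (2105/756)x + (20/63)x² + (331/108)x³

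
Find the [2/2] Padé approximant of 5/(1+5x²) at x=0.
5/(5*x**2 + 1)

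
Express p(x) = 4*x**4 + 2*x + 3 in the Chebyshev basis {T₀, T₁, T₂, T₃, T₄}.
(9/2)T₀ + (2)T₁ + (2)T₂ + (1/2)T₄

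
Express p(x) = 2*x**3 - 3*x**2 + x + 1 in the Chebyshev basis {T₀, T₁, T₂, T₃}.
(-1/2)T₀ + (5/2)T₁ + (-3/2)T₂ + (1/2)T₃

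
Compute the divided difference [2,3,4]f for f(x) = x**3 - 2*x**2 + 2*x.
7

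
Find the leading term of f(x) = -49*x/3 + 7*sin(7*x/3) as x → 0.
-2401*x**3/162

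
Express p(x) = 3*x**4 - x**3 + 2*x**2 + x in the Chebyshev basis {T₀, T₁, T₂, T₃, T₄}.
(17/8)T₀ + (1/4)T₁ + (5/2)T₂ + (-1/4)T₃ + (3/8)T₄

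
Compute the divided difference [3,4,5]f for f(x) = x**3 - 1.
12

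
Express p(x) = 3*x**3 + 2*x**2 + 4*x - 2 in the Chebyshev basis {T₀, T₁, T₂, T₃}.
-T₀ + (25/4)T₁ + T₂ + (3/4)T₃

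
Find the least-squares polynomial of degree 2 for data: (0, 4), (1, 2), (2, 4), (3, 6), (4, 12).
136/35 + (-18/7)x + (8/7)x²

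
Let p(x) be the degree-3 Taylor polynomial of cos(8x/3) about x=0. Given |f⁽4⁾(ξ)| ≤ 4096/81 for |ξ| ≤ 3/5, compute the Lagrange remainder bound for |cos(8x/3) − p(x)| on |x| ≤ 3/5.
512/1875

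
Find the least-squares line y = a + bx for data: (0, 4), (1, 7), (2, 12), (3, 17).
a = 17/5, b = 22/5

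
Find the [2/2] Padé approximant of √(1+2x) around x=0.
(5*x**2/4 + 5*x/2 + 1)/(x**2/4 + 3*x/2 + 1)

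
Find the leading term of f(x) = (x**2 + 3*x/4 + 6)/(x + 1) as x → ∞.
x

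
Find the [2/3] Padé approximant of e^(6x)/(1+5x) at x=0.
(222*x**2/65 + 201*x/65 + 1)/(876*x**3/65 - 759*x**2/65 + 136*x/65 + 1)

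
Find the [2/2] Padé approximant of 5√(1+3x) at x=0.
(225*x**2/16 + 75*x/4 + 5)/(9*x**2/16 + 9*x/4 + 1)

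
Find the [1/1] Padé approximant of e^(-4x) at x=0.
(1 - 2*x)/(2*x + 1)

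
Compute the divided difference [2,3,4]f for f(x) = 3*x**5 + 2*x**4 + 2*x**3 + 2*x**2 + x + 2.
985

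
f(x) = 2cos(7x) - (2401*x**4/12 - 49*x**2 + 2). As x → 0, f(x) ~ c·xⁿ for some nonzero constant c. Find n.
6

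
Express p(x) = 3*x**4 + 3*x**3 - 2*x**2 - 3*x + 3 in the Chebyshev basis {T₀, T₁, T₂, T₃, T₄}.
(25/8)T₀ + (-3/4)T₁ + (1/2)T₂ + (3/4)T₃ + (3/8)T₄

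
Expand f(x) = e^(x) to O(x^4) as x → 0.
1 + x + x**2/2 + x**3/6 + O(x**4)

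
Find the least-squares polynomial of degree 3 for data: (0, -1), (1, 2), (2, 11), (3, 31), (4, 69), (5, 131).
-22/21 + (23/9)x + (-31/84)x² + (37/36)x³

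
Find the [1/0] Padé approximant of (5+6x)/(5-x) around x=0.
7*x/5 + 1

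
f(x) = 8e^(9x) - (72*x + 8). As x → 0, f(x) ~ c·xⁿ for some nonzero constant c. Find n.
2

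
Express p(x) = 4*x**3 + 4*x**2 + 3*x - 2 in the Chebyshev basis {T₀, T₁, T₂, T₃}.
(6)T₁ + (2)T₂ + T₃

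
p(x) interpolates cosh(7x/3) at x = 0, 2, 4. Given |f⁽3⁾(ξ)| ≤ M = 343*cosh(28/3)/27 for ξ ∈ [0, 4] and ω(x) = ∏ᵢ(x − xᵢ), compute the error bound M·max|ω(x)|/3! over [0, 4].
2744*sqrt(3)*cosh(28/3)/729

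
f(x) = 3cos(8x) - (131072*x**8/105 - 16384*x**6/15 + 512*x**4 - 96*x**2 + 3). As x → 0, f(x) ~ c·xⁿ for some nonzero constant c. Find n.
10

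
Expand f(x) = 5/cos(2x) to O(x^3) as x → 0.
5 + 10*x**2 + O(x**3)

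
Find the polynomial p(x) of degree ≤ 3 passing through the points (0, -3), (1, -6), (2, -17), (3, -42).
-x**3 - x**2 - x - 3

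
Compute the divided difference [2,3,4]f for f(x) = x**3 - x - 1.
9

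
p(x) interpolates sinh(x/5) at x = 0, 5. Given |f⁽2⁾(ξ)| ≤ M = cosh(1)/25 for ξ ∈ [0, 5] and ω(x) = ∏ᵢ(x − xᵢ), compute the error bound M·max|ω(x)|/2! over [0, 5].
cosh(1)/8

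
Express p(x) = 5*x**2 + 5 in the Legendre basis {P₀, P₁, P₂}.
(20/3)P₀ + (10/3)P₂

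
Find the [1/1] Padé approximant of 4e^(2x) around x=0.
(4*x + 4)/(1 - x)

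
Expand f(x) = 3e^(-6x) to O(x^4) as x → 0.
3 - 18*x + 54*x**2 - 108*x**3 + O(x**4)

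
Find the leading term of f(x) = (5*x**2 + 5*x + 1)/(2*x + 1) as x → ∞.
5*x/2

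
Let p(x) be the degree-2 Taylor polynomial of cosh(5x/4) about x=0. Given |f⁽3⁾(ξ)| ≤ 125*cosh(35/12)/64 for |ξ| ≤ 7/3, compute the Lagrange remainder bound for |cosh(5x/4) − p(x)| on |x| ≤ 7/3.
42875*cosh(35/12)/10368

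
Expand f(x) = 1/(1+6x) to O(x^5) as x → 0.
1 - 6*x + 36*x**2 - 216*x**3 + 1296*x**4 + O(x**5)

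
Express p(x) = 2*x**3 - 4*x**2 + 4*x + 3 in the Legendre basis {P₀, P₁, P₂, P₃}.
(5/3)P₀ + (26/5)P₁ + (-8/3)P₂ + (4/5)P₃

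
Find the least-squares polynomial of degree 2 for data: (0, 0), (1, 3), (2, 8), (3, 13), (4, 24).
2/7 + (43/35)x + (8/7)x²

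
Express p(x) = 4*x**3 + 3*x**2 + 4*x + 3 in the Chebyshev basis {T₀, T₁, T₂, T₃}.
(9/2)T₀ + (7)T₁ + (3/2)T₂ + T₃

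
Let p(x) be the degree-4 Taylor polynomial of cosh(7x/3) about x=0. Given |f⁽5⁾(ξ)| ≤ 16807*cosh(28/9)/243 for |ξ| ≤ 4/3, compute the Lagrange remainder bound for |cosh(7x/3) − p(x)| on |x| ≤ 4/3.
2151296*cosh(28/9)/885735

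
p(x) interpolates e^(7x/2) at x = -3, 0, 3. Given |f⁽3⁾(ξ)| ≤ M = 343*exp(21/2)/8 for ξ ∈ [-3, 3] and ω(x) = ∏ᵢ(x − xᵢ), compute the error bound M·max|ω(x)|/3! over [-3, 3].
343*sqrt(3)*exp(21/2)/8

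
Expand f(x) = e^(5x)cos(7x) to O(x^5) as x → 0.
1 + 5*x - 12*x**2 - 305*x**3/3 - 1081*x**4/6 + O(x**5)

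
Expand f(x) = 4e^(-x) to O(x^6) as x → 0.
4 - 4*x + 2*x**2 - 2*x**3/3 + x**4/6 - x**5/30 + O(x**6)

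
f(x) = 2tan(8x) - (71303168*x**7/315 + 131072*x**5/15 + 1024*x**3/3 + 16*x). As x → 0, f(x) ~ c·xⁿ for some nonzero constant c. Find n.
9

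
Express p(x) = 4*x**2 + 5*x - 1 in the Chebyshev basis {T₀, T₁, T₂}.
T₀ + (5)T₁ + (2)T₂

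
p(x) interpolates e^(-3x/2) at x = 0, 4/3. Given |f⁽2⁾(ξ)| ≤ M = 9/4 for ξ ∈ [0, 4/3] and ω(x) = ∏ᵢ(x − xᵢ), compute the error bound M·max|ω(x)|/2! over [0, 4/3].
1/2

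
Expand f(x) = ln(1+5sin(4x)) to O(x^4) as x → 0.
20*x - 200*x**2 + 7840*x**3/3 + O(x**4)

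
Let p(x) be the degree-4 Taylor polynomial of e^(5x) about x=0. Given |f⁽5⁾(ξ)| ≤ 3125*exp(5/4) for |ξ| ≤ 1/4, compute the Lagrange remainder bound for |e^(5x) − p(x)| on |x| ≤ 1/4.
625*exp(5/4)/24576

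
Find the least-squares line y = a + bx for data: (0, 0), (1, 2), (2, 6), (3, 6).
a = 1/5, b = 11/5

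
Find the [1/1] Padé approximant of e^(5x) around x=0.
(5*x/2 + 1)/(1 - 5*x/2)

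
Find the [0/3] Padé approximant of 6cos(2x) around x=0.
6/(2*x**2 + 1)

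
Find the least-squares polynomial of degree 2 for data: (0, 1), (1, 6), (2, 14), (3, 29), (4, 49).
9/7 + (93/70)x + (37/14)x²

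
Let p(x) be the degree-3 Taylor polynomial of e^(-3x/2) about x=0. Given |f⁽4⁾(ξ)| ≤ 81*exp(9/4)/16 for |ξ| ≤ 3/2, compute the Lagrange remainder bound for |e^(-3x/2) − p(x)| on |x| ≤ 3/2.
2187*exp(9/4)/2048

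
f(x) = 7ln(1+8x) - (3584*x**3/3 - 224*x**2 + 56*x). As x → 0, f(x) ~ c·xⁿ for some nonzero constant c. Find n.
4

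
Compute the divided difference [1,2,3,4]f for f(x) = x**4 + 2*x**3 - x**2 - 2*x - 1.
12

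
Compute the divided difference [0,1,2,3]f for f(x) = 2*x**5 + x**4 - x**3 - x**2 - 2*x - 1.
55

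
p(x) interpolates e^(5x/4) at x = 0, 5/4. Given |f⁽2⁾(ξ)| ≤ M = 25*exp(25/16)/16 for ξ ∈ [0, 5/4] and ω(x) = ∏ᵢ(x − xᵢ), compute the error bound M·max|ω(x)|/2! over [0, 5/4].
625*exp(25/16)/2048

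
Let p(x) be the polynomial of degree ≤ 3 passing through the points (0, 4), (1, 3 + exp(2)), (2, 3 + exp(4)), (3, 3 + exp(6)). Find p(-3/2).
-35*exp(6)/16 - 189*exp(2)/16 + 153/16 + 135*exp(4)/16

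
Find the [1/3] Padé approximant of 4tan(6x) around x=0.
24*x/(1 - 12*x**2)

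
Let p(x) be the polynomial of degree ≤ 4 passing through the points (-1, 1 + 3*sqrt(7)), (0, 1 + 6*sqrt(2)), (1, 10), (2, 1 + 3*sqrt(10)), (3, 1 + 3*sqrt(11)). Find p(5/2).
-251/64 - 15*sqrt(7)/128 + 21*sqrt(2)/16 + 105*sqrt(11)/128 + 105*sqrt(10)/32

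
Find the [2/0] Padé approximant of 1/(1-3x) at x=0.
9*x**2 + 3*x + 1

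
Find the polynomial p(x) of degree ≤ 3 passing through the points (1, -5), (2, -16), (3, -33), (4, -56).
-3*x**2 - 2*x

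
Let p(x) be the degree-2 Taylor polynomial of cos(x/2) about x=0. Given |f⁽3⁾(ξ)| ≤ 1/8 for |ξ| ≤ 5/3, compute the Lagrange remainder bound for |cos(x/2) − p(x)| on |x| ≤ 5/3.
125/1296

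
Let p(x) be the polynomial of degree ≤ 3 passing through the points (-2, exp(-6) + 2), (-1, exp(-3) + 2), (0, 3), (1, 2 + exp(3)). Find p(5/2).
(-35 + 135*exp(3) + (-157 + 105*exp(3))*exp(6))*exp(-6)/16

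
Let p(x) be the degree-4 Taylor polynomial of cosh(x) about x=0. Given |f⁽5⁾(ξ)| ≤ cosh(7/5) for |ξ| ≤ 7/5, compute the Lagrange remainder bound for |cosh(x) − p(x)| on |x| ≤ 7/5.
16807*cosh(7/5)/375000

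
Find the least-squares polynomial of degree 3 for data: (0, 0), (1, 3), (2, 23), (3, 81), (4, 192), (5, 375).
1/9 + (-158/189)x + (22/63)x² + (80/27)x³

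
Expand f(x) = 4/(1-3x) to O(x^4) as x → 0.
4 + 12*x + 36*x**2 + 108*x**3 + O(x**4)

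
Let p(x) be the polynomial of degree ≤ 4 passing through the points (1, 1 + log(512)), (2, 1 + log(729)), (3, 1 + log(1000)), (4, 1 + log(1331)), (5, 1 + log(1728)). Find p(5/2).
1 + log(450*11**(17/32)*2**(115/128)*3**(113/128)*5**(7/64)/11)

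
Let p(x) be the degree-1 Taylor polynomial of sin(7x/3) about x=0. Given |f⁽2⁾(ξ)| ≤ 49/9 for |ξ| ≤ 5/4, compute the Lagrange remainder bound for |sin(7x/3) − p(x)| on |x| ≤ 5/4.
1225/288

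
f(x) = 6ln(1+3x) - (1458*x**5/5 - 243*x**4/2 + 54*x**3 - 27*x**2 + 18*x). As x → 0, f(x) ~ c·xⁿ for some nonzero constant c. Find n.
6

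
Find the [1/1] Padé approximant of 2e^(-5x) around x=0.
(2 - 5*x)/(5*x/2 + 1)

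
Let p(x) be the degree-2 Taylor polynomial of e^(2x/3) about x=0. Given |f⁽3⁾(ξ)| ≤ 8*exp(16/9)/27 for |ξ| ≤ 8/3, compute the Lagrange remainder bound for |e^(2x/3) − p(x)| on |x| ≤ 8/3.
2048*exp(16/9)/2187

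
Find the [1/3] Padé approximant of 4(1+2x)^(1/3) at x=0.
(20*x/3 + 4)/(8*x**3/81 - 2*x**2/9 + x + 1)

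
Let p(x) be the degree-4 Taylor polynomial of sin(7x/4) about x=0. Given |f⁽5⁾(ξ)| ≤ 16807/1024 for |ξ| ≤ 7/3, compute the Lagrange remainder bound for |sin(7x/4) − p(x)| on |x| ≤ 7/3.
282475249/29859840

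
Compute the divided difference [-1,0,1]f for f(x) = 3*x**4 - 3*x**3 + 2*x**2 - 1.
5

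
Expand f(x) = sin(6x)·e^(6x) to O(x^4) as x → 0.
6*x + 36*x**2 + 72*x**3 + O(x**4)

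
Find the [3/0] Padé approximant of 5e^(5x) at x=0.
625*x**3/6 + 125*x**2/2 + 25*x + 5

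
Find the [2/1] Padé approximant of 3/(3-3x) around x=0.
1/(1 - x)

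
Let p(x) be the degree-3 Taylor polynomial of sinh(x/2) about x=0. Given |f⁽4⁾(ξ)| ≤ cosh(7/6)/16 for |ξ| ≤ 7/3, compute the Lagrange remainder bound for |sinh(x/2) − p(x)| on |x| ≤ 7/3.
2401*cosh(7/6)/31104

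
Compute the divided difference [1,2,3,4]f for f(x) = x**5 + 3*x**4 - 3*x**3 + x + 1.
92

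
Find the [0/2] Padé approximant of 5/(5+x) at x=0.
1/(x/5 + 1)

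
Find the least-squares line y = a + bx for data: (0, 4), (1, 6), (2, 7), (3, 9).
a = 41/10, b = 8/5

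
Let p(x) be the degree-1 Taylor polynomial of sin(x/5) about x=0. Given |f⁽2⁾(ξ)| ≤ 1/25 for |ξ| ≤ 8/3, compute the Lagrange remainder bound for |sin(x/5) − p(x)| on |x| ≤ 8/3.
32/225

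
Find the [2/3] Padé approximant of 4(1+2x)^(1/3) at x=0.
(56*x**2/9 + 32*x/3 + 4)/(-4*x**3/81 + 2*x**2/3 + 2*x + 1)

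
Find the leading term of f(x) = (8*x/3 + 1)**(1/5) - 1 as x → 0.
8*x/15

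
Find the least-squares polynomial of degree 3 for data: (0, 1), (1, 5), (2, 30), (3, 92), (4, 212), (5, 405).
125/126 + (-11/108)x + (155/126)x² + (323/108)x³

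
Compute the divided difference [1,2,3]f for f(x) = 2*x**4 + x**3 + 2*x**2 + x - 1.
58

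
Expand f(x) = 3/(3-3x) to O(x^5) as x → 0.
1 + x + x**2 + x**3 + x**4 + O(x**5)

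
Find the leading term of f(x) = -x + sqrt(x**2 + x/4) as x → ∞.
1/8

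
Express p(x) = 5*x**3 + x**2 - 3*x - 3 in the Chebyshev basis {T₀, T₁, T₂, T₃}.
(-5/2)T₀ + (3/4)T₁ + (1/2)T₂ + (5/4)T₃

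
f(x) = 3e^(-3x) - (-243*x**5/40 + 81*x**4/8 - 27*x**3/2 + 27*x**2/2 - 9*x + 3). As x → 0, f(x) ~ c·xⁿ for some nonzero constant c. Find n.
6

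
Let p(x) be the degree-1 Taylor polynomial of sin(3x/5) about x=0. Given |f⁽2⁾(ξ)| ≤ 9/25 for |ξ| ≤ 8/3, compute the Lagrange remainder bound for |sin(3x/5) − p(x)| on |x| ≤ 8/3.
32/25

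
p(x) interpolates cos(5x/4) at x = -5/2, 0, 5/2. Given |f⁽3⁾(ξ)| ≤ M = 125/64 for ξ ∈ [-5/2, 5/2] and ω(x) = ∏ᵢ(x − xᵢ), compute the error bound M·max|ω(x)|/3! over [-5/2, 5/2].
15625*sqrt(3)/13824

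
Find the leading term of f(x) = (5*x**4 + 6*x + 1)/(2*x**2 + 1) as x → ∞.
5*x**2/2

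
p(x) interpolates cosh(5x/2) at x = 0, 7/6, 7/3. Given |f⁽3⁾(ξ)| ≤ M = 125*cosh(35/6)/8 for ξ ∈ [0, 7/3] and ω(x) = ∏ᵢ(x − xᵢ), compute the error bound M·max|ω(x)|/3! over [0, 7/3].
42875*sqrt(3)*cosh(35/6)/46656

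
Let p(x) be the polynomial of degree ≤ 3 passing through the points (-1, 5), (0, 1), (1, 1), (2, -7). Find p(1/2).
5/4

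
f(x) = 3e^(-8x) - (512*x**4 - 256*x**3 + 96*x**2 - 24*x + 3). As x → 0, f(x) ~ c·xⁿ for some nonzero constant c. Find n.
5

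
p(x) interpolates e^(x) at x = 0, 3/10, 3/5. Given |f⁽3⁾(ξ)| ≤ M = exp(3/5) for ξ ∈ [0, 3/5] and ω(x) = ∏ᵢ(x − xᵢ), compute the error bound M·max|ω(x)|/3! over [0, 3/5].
sqrt(3)*exp(3/5)/1000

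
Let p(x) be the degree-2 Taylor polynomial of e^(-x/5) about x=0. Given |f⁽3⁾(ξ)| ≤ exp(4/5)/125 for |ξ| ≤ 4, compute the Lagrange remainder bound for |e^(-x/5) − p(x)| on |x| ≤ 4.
32*exp(4/5)/375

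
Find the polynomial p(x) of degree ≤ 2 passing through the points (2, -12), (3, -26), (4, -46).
-3*x**2 + x - 2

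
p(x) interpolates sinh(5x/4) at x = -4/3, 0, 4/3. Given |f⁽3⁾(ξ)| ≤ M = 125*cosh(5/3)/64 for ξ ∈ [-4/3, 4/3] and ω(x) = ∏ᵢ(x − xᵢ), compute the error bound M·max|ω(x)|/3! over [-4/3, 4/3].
125*sqrt(3)*cosh(5/3)/729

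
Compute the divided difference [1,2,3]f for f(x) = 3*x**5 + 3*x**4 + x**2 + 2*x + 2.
346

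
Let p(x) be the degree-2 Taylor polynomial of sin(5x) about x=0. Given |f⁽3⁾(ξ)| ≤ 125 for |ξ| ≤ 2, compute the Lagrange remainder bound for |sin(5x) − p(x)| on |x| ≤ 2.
500/3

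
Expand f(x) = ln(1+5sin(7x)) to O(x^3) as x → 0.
35*x - 1225*x**2/2 + O(x**3)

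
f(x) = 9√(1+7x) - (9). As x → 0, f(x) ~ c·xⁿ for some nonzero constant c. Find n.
1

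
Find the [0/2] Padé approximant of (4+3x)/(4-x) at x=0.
1/(3*x**2/4 - x + 1)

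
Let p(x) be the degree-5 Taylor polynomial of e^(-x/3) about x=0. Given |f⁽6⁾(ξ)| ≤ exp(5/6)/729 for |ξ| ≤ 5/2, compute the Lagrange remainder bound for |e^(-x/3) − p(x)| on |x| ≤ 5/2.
3125*exp(5/6)/6718464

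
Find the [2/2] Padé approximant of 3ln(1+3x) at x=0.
9*x*(3*x + 2)/(2*(3*x**2/2 + 3*x + 1))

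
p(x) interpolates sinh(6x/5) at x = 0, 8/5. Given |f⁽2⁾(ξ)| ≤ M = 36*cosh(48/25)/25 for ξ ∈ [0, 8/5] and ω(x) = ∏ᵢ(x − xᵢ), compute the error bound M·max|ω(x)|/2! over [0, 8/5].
288*cosh(48/25)/625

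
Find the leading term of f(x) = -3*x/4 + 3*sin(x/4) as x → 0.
-x**3/128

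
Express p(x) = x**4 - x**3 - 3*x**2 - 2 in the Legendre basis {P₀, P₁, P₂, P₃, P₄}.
(-14/5)P₀ + (-3/5)P₁ + (-10/7)P₂ + (-2/5)P₃ + (8/35)P₄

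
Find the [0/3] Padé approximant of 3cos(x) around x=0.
3/(x**2/2 + 1)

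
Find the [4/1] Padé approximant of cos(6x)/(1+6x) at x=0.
(54*x**4 - 18*x**2 + 1)/(6*x + 1)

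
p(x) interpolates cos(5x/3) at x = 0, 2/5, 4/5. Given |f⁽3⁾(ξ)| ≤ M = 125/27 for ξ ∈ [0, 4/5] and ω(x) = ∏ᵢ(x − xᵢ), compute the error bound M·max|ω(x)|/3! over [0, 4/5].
8*sqrt(3)/729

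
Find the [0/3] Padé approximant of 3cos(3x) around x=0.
3/(9*x**2/2 + 1)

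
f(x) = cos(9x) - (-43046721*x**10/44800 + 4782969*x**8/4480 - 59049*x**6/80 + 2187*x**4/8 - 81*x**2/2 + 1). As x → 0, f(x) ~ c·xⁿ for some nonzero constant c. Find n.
12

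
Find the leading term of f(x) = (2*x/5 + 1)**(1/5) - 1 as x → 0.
2*x/25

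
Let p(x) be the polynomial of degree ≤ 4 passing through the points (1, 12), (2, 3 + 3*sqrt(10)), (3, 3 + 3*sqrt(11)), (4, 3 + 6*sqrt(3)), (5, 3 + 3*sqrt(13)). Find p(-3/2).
-6435*sqrt(10)/32 - 4095*sqrt(3)/16 + 3465*sqrt(13)/128 + 27411/128 + 15015*sqrt(11)/64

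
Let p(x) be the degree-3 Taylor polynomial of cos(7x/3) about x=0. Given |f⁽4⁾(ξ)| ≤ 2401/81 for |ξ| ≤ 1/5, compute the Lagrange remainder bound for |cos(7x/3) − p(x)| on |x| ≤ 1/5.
2401/1215000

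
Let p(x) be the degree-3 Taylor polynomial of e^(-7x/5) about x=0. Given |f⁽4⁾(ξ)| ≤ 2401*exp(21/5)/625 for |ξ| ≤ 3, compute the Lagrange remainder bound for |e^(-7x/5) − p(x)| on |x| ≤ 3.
64827*exp(21/5)/5000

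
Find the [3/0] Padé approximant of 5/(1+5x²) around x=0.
5 - 25*x**2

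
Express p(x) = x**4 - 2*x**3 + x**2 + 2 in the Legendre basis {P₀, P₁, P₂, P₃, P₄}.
(38/15)P₀ + (-6/5)P₁ + (26/21)P₂ + (-4/5)P₃ + (8/35)P₄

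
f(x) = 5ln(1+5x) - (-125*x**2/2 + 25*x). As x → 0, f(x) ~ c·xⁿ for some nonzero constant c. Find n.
3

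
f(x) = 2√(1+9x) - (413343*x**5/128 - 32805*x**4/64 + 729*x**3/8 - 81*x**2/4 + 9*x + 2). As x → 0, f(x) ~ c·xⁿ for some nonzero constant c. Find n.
6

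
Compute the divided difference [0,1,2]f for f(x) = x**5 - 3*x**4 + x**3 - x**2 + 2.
-4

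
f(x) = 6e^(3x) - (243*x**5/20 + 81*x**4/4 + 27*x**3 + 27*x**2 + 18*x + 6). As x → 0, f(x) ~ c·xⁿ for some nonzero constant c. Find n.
6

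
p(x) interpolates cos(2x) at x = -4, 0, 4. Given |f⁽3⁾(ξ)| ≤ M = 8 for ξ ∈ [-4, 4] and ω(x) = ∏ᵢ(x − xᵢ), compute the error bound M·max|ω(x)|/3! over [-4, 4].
512*sqrt(3)/27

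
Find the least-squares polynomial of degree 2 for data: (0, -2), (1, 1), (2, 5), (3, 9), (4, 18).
-59/35 + (48/35)x + (6/7)x²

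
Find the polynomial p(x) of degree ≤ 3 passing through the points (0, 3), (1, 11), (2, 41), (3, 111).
3*x**3 + 2*x**2 + 3*x + 3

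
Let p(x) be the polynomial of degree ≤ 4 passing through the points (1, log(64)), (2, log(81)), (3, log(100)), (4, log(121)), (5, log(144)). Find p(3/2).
log(81*11**(7/16)*38999023360671744**(1/64)*5**(29/32)/25)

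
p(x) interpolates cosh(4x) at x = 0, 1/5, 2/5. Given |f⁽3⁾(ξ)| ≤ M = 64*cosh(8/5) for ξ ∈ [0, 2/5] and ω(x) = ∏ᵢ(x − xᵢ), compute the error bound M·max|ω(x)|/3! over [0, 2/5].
64*sqrt(3)*cosh(8/5)/3375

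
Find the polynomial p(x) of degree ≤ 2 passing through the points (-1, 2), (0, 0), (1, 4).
3*x**2 + x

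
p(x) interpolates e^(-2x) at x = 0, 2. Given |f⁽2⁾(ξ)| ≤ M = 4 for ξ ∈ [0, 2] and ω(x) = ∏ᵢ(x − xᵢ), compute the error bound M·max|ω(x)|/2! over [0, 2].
2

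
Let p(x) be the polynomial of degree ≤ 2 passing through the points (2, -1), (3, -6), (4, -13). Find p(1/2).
11/4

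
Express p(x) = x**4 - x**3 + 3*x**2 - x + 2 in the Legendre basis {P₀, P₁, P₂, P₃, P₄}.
(16/5)P₀ + (-8/5)P₁ + (18/7)P₂ + (-2/5)P₃ + (8/35)P₄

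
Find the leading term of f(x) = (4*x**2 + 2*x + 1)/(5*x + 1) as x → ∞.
4*x/5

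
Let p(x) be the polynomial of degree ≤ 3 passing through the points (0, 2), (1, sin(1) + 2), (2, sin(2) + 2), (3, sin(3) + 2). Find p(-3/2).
-189*sin(1)/16 - 35*sin(3)/16 + 2 + 135*sin(2)/16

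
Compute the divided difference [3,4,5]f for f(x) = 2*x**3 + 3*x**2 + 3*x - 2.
27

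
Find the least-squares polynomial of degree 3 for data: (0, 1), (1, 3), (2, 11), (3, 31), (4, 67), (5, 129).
8/9 + (667/378)x + (-53/126)x² + (28/27)x³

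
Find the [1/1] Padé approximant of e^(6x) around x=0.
(3*x + 1)/(1 - 3*x)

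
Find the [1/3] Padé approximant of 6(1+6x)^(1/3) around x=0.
(30*x + 6)/(8*x**3/3 - 2*x**2 + 3*x + 1)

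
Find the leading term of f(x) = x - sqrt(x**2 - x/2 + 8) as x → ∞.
1/4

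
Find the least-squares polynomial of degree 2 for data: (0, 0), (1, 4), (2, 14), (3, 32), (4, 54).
-4/35 + (36/35)x + (22/7)x²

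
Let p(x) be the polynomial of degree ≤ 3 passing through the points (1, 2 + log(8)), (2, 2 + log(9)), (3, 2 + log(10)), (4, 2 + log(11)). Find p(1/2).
2 + log(640*11**(11/16)*2**(7/8)*3**(5/8)*5**(5/16)/2673)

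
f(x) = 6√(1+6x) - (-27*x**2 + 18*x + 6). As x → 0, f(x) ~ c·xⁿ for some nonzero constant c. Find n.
3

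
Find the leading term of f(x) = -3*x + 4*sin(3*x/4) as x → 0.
-9*x**3/32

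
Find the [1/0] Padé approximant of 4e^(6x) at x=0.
24*x + 4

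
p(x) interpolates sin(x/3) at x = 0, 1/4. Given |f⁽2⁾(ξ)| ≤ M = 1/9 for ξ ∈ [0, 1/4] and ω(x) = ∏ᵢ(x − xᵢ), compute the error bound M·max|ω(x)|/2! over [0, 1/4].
1/1152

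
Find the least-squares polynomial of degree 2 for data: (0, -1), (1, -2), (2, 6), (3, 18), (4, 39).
-8/7 + (-26/7)x + (24/7)x²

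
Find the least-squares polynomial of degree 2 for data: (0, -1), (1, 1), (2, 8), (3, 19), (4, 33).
-6/5 + (3/5)x + (2)x²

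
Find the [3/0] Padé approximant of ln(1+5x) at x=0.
5*x*(50*x**2 - 15*x + 6)/6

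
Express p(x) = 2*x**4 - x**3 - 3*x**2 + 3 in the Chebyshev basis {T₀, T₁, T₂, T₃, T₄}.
(9/4)T₀ + (-3/4)T₁ + (-1/2)T₂ + (-1/4)T₃ + (1/4)T₄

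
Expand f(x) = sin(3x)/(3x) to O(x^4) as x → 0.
1 - 3*x**2/2 + O(x**4)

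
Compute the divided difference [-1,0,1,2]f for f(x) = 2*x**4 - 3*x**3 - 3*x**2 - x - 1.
1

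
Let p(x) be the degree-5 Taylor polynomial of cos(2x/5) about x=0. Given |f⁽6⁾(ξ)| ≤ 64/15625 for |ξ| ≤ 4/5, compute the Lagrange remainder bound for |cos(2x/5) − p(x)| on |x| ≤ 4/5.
16384/10986328125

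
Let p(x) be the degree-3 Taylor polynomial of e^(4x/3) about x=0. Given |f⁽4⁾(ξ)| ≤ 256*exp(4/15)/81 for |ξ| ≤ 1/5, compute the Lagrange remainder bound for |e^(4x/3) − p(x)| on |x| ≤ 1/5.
32*exp(4/15)/151875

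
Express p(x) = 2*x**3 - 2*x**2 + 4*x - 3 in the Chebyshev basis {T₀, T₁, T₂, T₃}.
(-4)T₀ + (11/2)T₁ - T₂ + (1/2)T₃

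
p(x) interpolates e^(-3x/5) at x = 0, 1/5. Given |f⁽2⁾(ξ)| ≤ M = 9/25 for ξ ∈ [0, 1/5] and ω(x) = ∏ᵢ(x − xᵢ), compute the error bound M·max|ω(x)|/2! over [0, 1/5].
9/5000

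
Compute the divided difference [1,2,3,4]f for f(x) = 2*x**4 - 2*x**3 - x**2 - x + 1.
18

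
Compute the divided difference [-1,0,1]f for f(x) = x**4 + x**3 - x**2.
0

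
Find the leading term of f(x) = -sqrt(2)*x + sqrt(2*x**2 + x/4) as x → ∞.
sqrt(2)/16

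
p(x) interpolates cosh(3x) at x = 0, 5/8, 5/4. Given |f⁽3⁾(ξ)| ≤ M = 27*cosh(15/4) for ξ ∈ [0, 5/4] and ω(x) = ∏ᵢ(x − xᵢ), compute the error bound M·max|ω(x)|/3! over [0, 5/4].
125*sqrt(3)*cosh(15/4)/512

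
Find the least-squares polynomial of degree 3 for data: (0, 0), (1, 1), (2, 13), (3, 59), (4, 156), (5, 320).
17/63 + (-311/378)x + (-85/36)x² + (331/108)x³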